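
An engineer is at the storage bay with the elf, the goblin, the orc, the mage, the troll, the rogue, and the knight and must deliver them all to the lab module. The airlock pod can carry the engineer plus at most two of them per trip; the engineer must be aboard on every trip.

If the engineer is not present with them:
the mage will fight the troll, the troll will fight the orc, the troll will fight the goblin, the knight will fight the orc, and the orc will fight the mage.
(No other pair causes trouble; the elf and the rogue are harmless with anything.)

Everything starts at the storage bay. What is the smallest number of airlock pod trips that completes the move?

11

Counting alone: the engineer can take at most 2 across per trip to the lab module, so moving all 7 needs at least 4 loaded trips out, with a return between consecutive ones — at least 7 crossings.
The safety rule pushes this higher. Following every safe sequence of crossings, the most of the 7 that can be at the lab module as the airlock pod arrives there on crossings 7, 9 is 5, 6 respectively — never all 7.
So no plan with fewer than 11 crossings exists, and this one achieves 11:
1. Engineer goes to the lab module with the orc and the troll.  [the storage bay: the elf, the goblin, the knight, the mage, the rogue | the lab module: the orc, the troll]
2. Engineer goes back to the storage bay with the orc.  [the storage bay: the elf, the goblin, the knight, the mage, the orc, the rogue | the lab module: the troll]
3. Engineer goes to the lab module with the elf and the orc.  [the storage bay: the goblin, the knight, the mage, the rogue | the lab module: the elf, the orc, the troll]
4. Engineer goes back to the storage bay with the orc.  [the storage bay: the goblin, the knight, the mage, the orc, the rogue | the lab module: the elf, the troll]
5. Engineer goes to the lab module with the goblin and the orc.  [the storage bay: the knight, the mage, the rogue | the lab module: the elf, the goblin, the orc, the troll]
6. Engineer goes back to the storage bay with the troll.  [the storage bay: the knight, the mage, the rogue, the troll | the lab module: the elf, the goblin, the orc]
7. Engineer goes to the lab module with the mage and the rogue.  [the storage bay: the knight, the troll | the lab module: the elf, the goblin, the mage, the orc, the rogue]
8. Engineer goes back to the storage bay with the orc.  [the storage bay: the knight, the orc, the troll | the lab module: the elf, the goblin, the mage, the rogue]
9. Engineer goes to the lab module with the knight and the orc.  [the storage bay: the troll | the lab module: the elf, the goblin, the knight, the mage, the orc, the rogue]
10. Engineer goes back to the storage bay with the orc.  [the storage bay: the orc, the troll | the lab module: the elf, the goblin, the knight, the mage, the rogue]
11. Engineer goes to the lab module with the orc and the troll.  [the storage bay: — | the lab module: the elf, the goblin, the knight, the mage, the orc, the rogue, the troll]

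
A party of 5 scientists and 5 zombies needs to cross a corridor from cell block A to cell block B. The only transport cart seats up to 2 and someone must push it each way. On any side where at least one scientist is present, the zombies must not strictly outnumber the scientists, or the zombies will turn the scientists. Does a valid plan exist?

No

Following every safe sequence of crossings from the start, the most of the 10 that can be at cell block B as the transport cart arrives there on crossings 1, 3, 5, 7 is 2, 3, 4, 5 respectively; the best ever achieved is 5 of 10.
From crossing 9 on, no configuration arises that was not already reachable earlier: only 13 distinct safe configurations (who is on which side, and where the transport cart is) can ever be reached, none of them has everyone across, and every continuation just revisits them. They are: 0 scientists + 0 zombies across (transport cart back at the start); 0 scientists + 1 zombie across (transport cart there); 0 scientists + 1 zombie across (transport cart back at the start); 0 scientists + 2 zombies across (transport cart there); 0 scientists + 2 zombies across (transport cart back at the start); 0 scientists + 3 zombies across (transport cart there); 0 scientists + 3 zombies across (transport cart back at the start); 0 scientists + 4 zombies across (transport cart there); 0 scientists + 4 zombies across (transport cart back at the start); 0 scientists + 5 zombies across (transport cart there); 1 scientist + 1 zombie across (transport cart there); 1 scientist + 1 zombie across (transport cart back at the start); 2 scientists + 2 zombies across (transport cart there). So no valid plan exists.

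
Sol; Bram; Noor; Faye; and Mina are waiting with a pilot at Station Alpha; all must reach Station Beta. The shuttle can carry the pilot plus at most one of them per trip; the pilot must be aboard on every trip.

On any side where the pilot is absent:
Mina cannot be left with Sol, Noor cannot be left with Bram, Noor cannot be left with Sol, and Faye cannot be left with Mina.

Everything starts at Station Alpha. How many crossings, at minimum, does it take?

Whatever the first load, the items left behind include a forbidden pair without the pilot. No opening move is safe, so no plan exists.

impossible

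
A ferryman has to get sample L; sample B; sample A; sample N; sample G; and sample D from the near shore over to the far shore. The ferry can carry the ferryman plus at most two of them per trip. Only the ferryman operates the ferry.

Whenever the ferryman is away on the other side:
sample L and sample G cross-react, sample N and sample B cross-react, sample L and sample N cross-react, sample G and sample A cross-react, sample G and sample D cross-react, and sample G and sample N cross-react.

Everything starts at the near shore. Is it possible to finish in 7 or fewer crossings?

No

Counting alone: the ferryman can take at most 2 across per trip to the far shore, so moving all 6 needs at least 3 loaded trips out, with a return between consecutive ones — at least 5 crossings.
The safety rule pushes this higher. Following every safe sequence of crossings, the most of the 6 that can be at the far shore as the ferry arrives there on crossings 5, 7 is 4, 5 respectively — never all 6.
So the move cannot be finished within 7 crossings. (The shortest complete plan takes 9:)
1. Ferryman goes to the far shore with sample G and sample N.  [the near shore: sample A, sample B, sample D, sample L | the far shore: sample G, sample N]
2. Ferryman goes back to the near shore with sample N.  [the near shore: sample A, sample B, sample D, sample L, sample N | the far shore: sample G]
3. Ferryman goes to the far shore with sample B and sample L.  [the near shore: sample A, sample D, sample N | the far shore: sample B, sample G, sample L]
4. Ferryman goes back to the near shore with sample L.  [the near shore: sample A, sample D, sample L, sample N | the far shore: sample B, sample G]
5. Ferryman goes to the far shore with sample A and sample L.  [the near shore: sample D, sample N | the far shore: sample A, sample B, sample G, sample L]
6. Ferryman goes back to the near shore with sample G.  [the near shore: sample D, sample G, sample N | the far shore: sample A, sample B, sample L]
7. Ferryman goes to the far shore with sample D and sample N.  [the near shore: sample G | the far shore: sample A, sample B, sample D, sample L, sample N]
8. Ferryman goes back to the near shore with sample N.  [the near shore: sample G, sample N | the far shore: sample A, sample B, sample D, sample L]
9. Ferryman goes to the far shore with sample G and sample N.  [the near shore: — | the far shore: sample A, sample B, sample D, sample G, sample L, sample N]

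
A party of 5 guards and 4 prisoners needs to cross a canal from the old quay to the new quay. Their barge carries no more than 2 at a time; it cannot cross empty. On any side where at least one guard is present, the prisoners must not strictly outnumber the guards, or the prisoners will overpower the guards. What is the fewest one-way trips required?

Counting alone: each trip to the new quay takes at most 2 across and each return brings at least 1 back, so after t trips out (and t−1 returns) at most 2t − (t−1) of the 9 are across; that first reaches 9 at t = 8, so at least 15 crossings are needed.
The plan below uses exactly 15 crossings, so it is optimal:
1. 2 prisoners → the new quay.  (the old quay: 5G 2P; the new quay: 0G 2P)
2. 1 prisoner ← the old quay.  (the old quay: 5G 3P; the new quay: 0G 1P)
3. 2 prisoners → the new quay.  (the old quay: 5G 1P; the new quay: 0G 3P)
4. 1 prisoner ← the old quay.  (the old quay: 5G 2P; the new quay: 0G 2P)
5. 2 guards → the new quay.  (the old quay: 3G 2P; the new quay: 2G 2P)
6. 1 prisoner ← the old quay.  (the old quay: 3G 3P; the new quay: 2G 1P)
7. 1 guard and 1 prisoner → the new quay.  (the old quay: 2G 2P; the new quay: 3G 2P)
8. 1 guard ← the old quay.  (the old quay: 3G 2P; the new quay: 2G 2P)
9. 1 guard and 1 prisoner → the new quay.  (the old quay: 2G 1P; the new quay: 3G 3P)
10. 1 prisoner ← the old quay.  (the old quay: 2G 2P; the new quay: 3G 2P)
11. 1 guard and 1 prisoner → the new quay.  (the old quay: 1G 1P; the new quay: 4G 3P)
12. 1 guard ← the old quay.  (the old quay: 2G 1P; the new quay: 3G 3P)
13. 1 guard and 1 prisoner → the new quay.  (the old quay: 1G 0P; the new quay: 4G 4P)
14. 1 prisoner ← the old quay.  (the old quay: 1G 1P; the new quay: 4G 3P)
15. 1 guard and 1 prisoner → the new quay.  (the old quay: 0G 0P; the new quay: 5G 4P)

15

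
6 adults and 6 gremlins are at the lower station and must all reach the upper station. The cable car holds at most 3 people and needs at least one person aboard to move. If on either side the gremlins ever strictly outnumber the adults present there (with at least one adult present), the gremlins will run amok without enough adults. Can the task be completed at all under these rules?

Following every safe sequence of crossings from the start, the most of the 12 that can be at the upper station as the cable car arrives there on crossings 1, 3, 5 is 3, 5, 6 respectively; the best ever achieved is 6 of 12.
From crossing 7 on, no configuration arises that was not already reachable earlier: only 17 distinct safe configurations (who is on which side, and where the cable car is) can ever be reached, none of them has everyone across, and every continuation just revisits them. They are: 0 adults + 0 gremlins across (cable car back at the start); 0 adults + 1 gremlin across (cable car there); 0 adults + 1 gremlin across (cable car back at the start); 0 adults + 2 gremlins across (cable car there); 0 adults + 2 gremlins across (cable car back at the start); 0 adults + 3 gremlins across (cable car there); 0 adults + 3 gremlins across (cable car back at the start); 0 adults + 4 gremlins across (cable car there); 0 adults + 4 gremlins across (cable car back at the start); 0 adults + 5 gremlins across (cable car there); 0 adults + 5 gremlins across (cable car back at the start); 0 adults + 6 gremlins across (cable car there); 1 adult + 1 gremlin across (cable car there); 1 adult + 1 gremlin across (cable car back at the start); 2 adults + 2 gremlins across (cable car there); 2 adults + 2 gremlins across (cable car back at the start); 3 adults + 3 gremlins across (cable car there). So no valid plan exists.

No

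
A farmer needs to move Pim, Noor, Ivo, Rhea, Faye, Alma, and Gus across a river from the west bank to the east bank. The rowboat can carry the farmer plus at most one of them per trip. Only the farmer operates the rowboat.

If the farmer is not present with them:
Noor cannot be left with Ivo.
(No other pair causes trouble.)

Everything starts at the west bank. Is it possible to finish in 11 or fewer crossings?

Counting alone: the farmer can take at most 1 across per trip to the east bank, so moving all 7 needs at least 7 loaded trips out, with a return between consecutive ones — at least 13 crossings.
Since 11 < 13, 11 crossings cannot be enough. (The shortest complete plan in fact takes 13:)
1. Farmer goes to the east bank with Noor.  [the west bank: Alma, Faye, Gus, Ivo, Pim, Rhea | the east bank: Noor]
2. Farmer goes back to the west bank alone.  [the west bank: Alma, Faye, Gus, Ivo, Pim, Rhea | the east bank: Noor]
3. Farmer goes to the east bank with Pim.  [the west bank: Alma, Faye, Gus, Ivo, Rhea | the east bank: Noor, Pim]
4. Farmer goes back to the west bank alone.  [the west bank: Alma, Faye, Gus, Ivo, Rhea | the east bank: Noor, Pim]
5. Farmer goes to the east bank with Rhea.  [the west bank: Alma, Faye, Gus, Ivo | the east bank: Noor, Pim, Rhea]
6. Farmer goes back to the west bank alone.  [the west bank: Alma, Faye, Gus, Ivo | the east bank: Noor, Pim, Rhea]
7. Farmer goes to the east bank with Faye.  [the west bank: Alma, Gus, Ivo | the east bank: Faye, Noor, Pim, Rhea]
8. Farmer goes back to the west bank alone.  [the west bank: Alma, Gus, Ivo | the east bank: Faye, Noor, Pim, Rhea]
9. Farmer goes to the east bank with Alma.  [the west bank: Gus, Ivo | the east bank: Alma, Faye, Noor, Pim, Rhea]
10. Farmer goes back to the west bank alone.  [the west bank: Gus, Ivo | the east bank: Alma, Faye, Noor, Pim, Rhea]
11. Farmer goes to the east bank with Gus.  [the west bank: Ivo | the east bank: Alma, Faye, Gus, Noor, Pim, Rhea]
12. Farmer goes back to the west bank alone.  [the west bank: Ivo | the east bank: Alma, Faye, Gus, Noor, Pim, Rhea]
13. Farmer goes to the east bank with Ivo.  [the west bank: — | the east bank: Alma, Faye, Gus, Ivo, Noor, Pim, Rhea]

No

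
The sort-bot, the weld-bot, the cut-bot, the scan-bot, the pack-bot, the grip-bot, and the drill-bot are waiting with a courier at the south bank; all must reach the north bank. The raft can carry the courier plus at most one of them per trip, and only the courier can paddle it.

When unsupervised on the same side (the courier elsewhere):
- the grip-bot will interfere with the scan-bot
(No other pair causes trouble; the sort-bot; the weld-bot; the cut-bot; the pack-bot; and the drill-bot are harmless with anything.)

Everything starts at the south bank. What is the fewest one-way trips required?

Counting alone: the courier can take at most 1 across per trip to the north bank, so moving all 7 needs at least 7 loaded trips out, with a return between consecutive ones — at least 13 crossings.
The plan below uses exactly 13 crossings, so it is optimal:
1. Courier goes to the north bank with the scan-bot.  [the south bank: the cut-bot, the drill-bot, the grip-bot, the pack-bot, the sort-bot, the weld-bot | the north bank: the scan-bot]
2. Courier goes back to the south bank alone.  [the south bank: the cut-bot, the drill-bot, the grip-bot, the pack-bot, the sort-bot, the weld-bot | the north bank: the scan-bot]
3. Courier goes to the north bank with the sort-bot.  [the south bank: the cut-bot, the drill-bot, the grip-bot, the pack-bot, the weld-bot | the north bank: the scan-bot, the sort-bot]
4. Courier goes back to the south bank alone.  [the south bank: the cut-bot, the drill-bot, the grip-bot, the pack-bot, the weld-bot | the north bank: the scan-bot, the sort-bot]
5. Courier goes to the north bank with the weld-bot.  [the south bank: the cut-bot, the drill-bot, the grip-bot, the pack-bot | the north bank: the scan-bot, the sort-bot, the weld-bot]
6. Courier goes back to the south bank alone.  [the south bank: the cut-bot, the drill-bot, the grip-bot, the pack-bot | the north bank: the scan-bot, the sort-bot, the weld-bot]
7. Courier goes to the north bank with the cut-bot.  [the south bank: the drill-bot, the grip-bot, the pack-bot | the north bank: the cut-bot, the scan-bot, the sort-bot, the weld-bot]
8. Courier goes back to the south bank alone.  [the south bank: the drill-bot, the grip-bot, the pack-bot | the north bank: the cut-bot, the scan-bot, the sort-bot, the weld-bot]
9. Courier goes to the north bank with the pack-bot.  [the south bank: the drill-bot, the grip-bot | the north bank: the cut-bot, the pack-bot, the scan-bot, the sort-bot, the weld-bot]
10. Courier goes back to the south bank alone.  [the south bank: the drill-bot, the grip-bot | the north bank: the cut-bot, the pack-bot, the scan-bot, the sort-bot, the weld-bot]
11. Courier goes to the north bank with the drill-bot.  [the south bank: the grip-bot | the north bank: the cut-bot, the drill-bot, the pack-bot, the scan-bot, the sort-bot, the weld-bot]
12. Courier goes back to the south bank alone.  [the south bank: the grip-bot | the north bank: the cut-bot, the drill-bot, the pack-bot, the scan-bot, the sort-bot, the weld-bot]
13. Courier goes to the north bank with the grip-bot.  [the south bank: — | the north bank: the cut-bot, the drill-bot, the grip-bot, the pack-bot, the scan-bot, the sort-bot, the weld-bot]

13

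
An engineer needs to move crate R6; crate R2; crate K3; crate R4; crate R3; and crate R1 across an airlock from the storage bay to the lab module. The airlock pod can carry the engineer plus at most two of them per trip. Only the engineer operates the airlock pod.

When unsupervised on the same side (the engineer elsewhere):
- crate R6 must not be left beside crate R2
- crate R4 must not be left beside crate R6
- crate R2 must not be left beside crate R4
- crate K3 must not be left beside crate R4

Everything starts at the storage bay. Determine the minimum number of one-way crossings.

Counting alone: the engineer can take at most 2 across per trip to the lab module, so moving all 6 needs at least 3 loaded trips out, with a return between consecutive ones — at least 5 crossings.
The safety rule pushes this higher. Following every safe sequence of crossings, the most of the 6 that can be at the lab module as the airlock pod arrives there on crossings 5, 7 is 4, 5 respectively — never all 6.
So no plan with fewer than 9 crossings exists, and this one achieves 9:
1. Engineer goes to the lab module with crate R4 and crate R6.  [the storage bay: crate K3, crate R1, crate R2, crate R3 | the lab module: crate R4, crate R6]
2. Engineer goes back to the storage bay with crate R6.  [the storage bay: crate K3, crate R1, crate R2, crate R3, crate R6 | the lab module: crate R4]
3. Engineer goes to the lab module with crate K3 and crate R6.  [the storage bay: crate R1, crate R2, crate R3 | the lab module: crate K3, crate R4, crate R6]
4. Engineer goes back to the storage bay with crate R4.  [the storage bay: crate R1, crate R2, crate R3, crate R4 | the lab module: crate K3, crate R6]
5. Engineer goes to the lab module with crate R2 and crate R3.  [the storage bay: crate R1, crate R4 | the lab module: crate K3, crate R2, crate R3, crate R6]
6. Engineer goes back to the storage bay with crate R6.  [the storage bay: crate R1, crate R4, crate R6 | the lab module: crate K3, crate R2, crate R3]
7. Engineer goes to the lab module with crate R1 and crate R6.  [the storage bay: crate R4 | the lab module: crate K3, crate R1, crate R2, crate R3, crate R6]
8. Engineer goes back to the storage bay with crate R6.  [the storage bay: crate R4, crate R6 | the lab module: crate K3, crate R1, crate R2, crate R3]
9. Engineer goes to the lab module with crate R4 and crate R6.  [the storage bay: — | the lab module: crate K3, crate R1, crate R2, crate R3, crate R4, crate R6]

9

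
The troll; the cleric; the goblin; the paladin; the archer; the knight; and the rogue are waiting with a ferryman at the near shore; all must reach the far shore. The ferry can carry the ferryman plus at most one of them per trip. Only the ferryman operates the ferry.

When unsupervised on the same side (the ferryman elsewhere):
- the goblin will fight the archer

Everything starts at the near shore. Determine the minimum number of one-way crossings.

Counting alone: the ferryman can take at most 1 across per trip to the far shore, so moving all 7 needs at least 7 loaded trips out, with a return between consecutive ones — at least 13 crossings.
The plan below uses exactly 13 crossings, so it is optimal:
1. Ferryman goes to the far shore with the goblin.
2. Ferryman goes back to the near shore alone.
3. Ferryman goes to the far shore with the troll.
4. Ferryman goes back to the near shore alone.
5. Ferryman goes to the far shore with the cleric.
6. Ferryman goes back to the near shore alone.
7. Ferryman goes to the far shore with the paladin.
8. Ferryman goes back to the near shore alone.
9. Ferryman goes to the far shore with the knight.
10. Ferryman goes back to the near shore alone.
11. Ferryman goes to the far shore with the rogue.
12. Ferryman goes back to the near shore alone.
13. Ferryman goes to the far shore with the archer.

13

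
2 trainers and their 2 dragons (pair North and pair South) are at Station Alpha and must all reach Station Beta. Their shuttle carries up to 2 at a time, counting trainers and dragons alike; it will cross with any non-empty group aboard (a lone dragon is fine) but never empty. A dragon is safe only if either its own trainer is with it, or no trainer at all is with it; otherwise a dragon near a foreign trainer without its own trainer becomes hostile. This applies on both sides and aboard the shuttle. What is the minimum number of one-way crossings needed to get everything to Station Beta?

Counting alone: each trip to Station Beta takes at most 2 across and each return brings at least 1 back, so after t trips out (and t−1 returns) at most 2t − (t−1) of the 4 are across; that first reaches 4 at t = 3, so at least 5 crossings are needed.
The plan below uses exactly 5 crossings, so it is optimal:
1. dragon North and trainer North cross → Station Beta.
2. trainer North crosses ← Station Alpha.
3. trainer North and trainer South cross → Station Beta.
4. trainer South crosses ← Station Alpha.
5. dragon South and trainer South cross → Station Beta.

5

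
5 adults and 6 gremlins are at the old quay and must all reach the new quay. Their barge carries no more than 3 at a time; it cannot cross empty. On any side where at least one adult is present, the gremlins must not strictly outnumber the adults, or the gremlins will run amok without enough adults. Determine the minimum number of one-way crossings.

impossible

The gremlins already outnumber the adults at the old quay before anyone moves, so the starting position itself is disallowed.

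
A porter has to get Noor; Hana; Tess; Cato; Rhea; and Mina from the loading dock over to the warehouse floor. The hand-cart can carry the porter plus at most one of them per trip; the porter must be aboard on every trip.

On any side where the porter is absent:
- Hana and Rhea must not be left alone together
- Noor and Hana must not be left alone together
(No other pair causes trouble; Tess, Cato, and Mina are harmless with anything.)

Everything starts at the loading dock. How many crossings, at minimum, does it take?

Counting alone: the porter can take at most 1 across per trip to the warehouse floor, so moving all 6 needs at least 6 loaded trips out, with a return between consecutive ones — at least 11 crossings.
The safety rule pushes this higher. Following every safe sequence of crossings, the most of the 6 that can be at the warehouse floor as the hand-cart arrives there on crossing 11 is 5 — never all 6.
So no plan with fewer than 13 crossings exists, and this one achieves 13:
1. Porter goes to the warehouse floor with Hana.  [the loading dock: Cato, Mina, Noor, Rhea, Tess | the warehouse floor: Hana]
2. Porter goes back to the loading dock alone.  [the loading dock: Cato, Mina, Noor, Rhea, Tess | the warehouse floor: Hana]
3. Porter goes to the warehouse floor with Noor.  [the loading dock: Cato, Mina, Rhea, Tess | the warehouse floor: Hana, Noor]
4. Porter goes back to the loading dock with Hana.  [the loading dock: Cato, Hana, Mina, Rhea, Tess | the warehouse floor: Noor]
5. Porter goes to the warehouse floor with Rhea.  [the loading dock: Cato, Hana, Mina, Tess | the warehouse floor: Noor, Rhea]
6. Porter goes back to the loading dock alone.  [the loading dock: Cato, Hana, Mina, Tess | the warehouse floor: Noor, Rhea]
7. Porter goes to the warehouse floor with Tess.  [the loading dock: Cato, Hana, Mina | the warehouse floor: Noor, Rhea, Tess]
8. Porter goes back to the loading dock alone.  [the loading dock: Cato, Hana, Mina | the warehouse floor: Noor, Rhea, Tess]
9. Porter goes to the warehouse floor with Cato.  [the loading dock: Hana, Mina | the warehouse floor: Cato, Noor, Rhea, Tess]
10. Porter goes back to the loading dock alone.  [the loading dock: Hana, Mina | the warehouse floor: Cato, Noor, Rhea, Tess]
11. Porter goes to the warehouse floor with Mina.  [the loading dock: Hana | the warehouse floor: Cato, Mina, Noor, Rhea, Tess]
12. Porter goes back to the loading dock alone.  [the loading dock: Hana | the warehouse floor: Cato, Mina, Noor, Rhea, Tess]
13. Porter goes to the warehouse floor with Hana.  [the loading dock: — | the warehouse floor: Cato, Hana, Mina, Noor, Rhea, Tess]

13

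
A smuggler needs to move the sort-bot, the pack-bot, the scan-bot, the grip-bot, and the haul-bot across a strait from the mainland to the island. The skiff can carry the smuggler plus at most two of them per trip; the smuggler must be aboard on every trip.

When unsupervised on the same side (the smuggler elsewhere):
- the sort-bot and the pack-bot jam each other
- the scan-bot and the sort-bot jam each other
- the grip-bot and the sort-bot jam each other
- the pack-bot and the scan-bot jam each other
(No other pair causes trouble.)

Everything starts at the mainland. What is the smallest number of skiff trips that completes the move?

Counting alone: the smuggler can take at most 2 across per trip to the island, so moving all 5 needs at least 3 loaded trips out, with a return between consecutive ones — at least 5 crossings.
The safety rule pushes this higher. Following every safe sequence of crossings, the most of the 5 that can be at the island as the skiff arrives there on crossing 5 is 4 — never all 5.
So no plan with fewer than 7 crossings exists, and this one achieves 7:
1. Smuggler goes to the island with the pack-bot and the sort-bot.  [the mainland: the grip-bot, the haul-bot, the scan-bot | the island: the pack-bot, the sort-bot]
2. Smuggler goes back to the mainland with the sort-bot.  [the mainland: the grip-bot, the haul-bot, the scan-bot, the sort-bot | the island: the pack-bot]
3. Smuggler goes to the island with the grip-bot and the sort-bot.  [the mainland: the haul-bot, the scan-bot | the island: the grip-bot, the pack-bot, the sort-bot]
4. Smuggler goes back to the mainland with the sort-bot.  [the mainland: the haul-bot, the scan-bot, the sort-bot | the island: the grip-bot, the pack-bot]
5. Smuggler goes to the island with the haul-bot and the sort-bot.  [the mainland: the scan-bot | the island: the grip-bot, the haul-bot, the pack-bot, the sort-bot]
6. Smuggler goes back to the mainland with the sort-bot.  [the mainland: the scan-bot, the sort-bot | the island: the grip-bot, the haul-bot, the pack-bot]
7. Smuggler goes to the island with the scan-bot and the sort-bot.  [the mainland: — | the island: the grip-bot, the haul-bot, the pack-bot, the scan-bot, the sort-bot]

7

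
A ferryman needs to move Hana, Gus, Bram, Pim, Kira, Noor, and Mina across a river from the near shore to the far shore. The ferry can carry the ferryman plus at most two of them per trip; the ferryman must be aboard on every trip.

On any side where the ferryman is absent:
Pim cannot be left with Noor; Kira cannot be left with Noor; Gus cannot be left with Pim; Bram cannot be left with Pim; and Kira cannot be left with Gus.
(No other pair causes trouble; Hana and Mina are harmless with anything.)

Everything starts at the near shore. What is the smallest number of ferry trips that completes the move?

Counting alone: the ferryman can take at most 2 across per trip to the far shore, so moving all 7 needs at least 4 loaded trips out, with a return between consecutive ones — at least 7 crossings.
The safety rule pushes this higher. Following every safe sequence of crossings, the most of the 7 that can be at the far shore as the ferry arrives there on crossing 7 is 6 — never all 7.
So no plan with fewer than 9 crossings exists, and this one achieves 9:
1. Ferryman goes to the far shore with Kira and Pim.
2. Ferryman goes back to the near shore alone.
3. Ferryman goes to the far shore with Hana.
4. Ferryman goes back to the near shore alone.
5. Ferryman goes to the far shore with Bram and Gus.
6. Ferryman goes back to the near shore with Kira and Pim.
7. Ferryman goes to the far shore with Mina and Noor.
8. Ferryman goes back to the near shore alone.
9. Ferryman goes to the far shore with Kira and Pim.

9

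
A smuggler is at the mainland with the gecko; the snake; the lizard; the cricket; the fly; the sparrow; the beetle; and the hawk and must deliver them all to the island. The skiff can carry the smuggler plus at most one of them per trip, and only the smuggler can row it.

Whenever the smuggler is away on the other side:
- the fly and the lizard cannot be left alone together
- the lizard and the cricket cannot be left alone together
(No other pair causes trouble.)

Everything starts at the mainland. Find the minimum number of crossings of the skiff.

Counting alone: the smuggler can take at most 1 across per trip to the island, so moving all 8 needs at least 8 loaded trips out, with a return between consecutive ones — at least 15 crossings.
The safety rule pushes this higher. Following every safe sequence of crossings, the most of the 8 that can be at the island as the skiff arrives there on crossing 15 is 7 — never all 8.
So no plan with fewer than 17 crossings exists, and this one achieves 17:
1. Smuggler goes to the island with the lizard.
2. Smuggler goes back to the mainland alone.
3. Smuggler goes to the island with the gecko.
4. Smuggler goes back to the mainland alone.
5. Smuggler goes to the island with the snake.
6. Smuggler goes back to the mainland alone.
7. Smuggler goes to the island with the cricket.
8. Smuggler goes back to the mainland with the lizard.
9. Smuggler goes to the island with the fly.
10. Smuggler goes back to the mainland alone.
11. Smuggler goes to the island with the sparrow.
12. Smuggler goes back to the mainland alone.
13. Smuggler goes to the island with the beetle.
14. Smuggler goes back to the mainland alone.
15. Smuggler goes to the island with the hawk.
16. Smuggler goes back to the mainland alone.
17. Smuggler goes to the island with the lizard.

17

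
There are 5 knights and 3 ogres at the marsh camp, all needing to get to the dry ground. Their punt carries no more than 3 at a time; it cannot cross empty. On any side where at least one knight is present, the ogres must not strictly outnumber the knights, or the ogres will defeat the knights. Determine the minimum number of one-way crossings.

7

Counting alone: each trip to the dry ground takes at most 3 across and each return brings at least 1 back, so after t trips out (and t−1 returns) at most 3t − (t−1) of the 8 are across; that first reaches 8 at t = 4, so at least 7 crossings are needed.
The plan below uses exactly 7 crossings, so it is optimal:
1. 2 ogres → the dry ground.  (the marsh camp: 5K 1O; the dry ground: 0K 2O)
2. 1 ogre ← the marsh camp.  (the marsh camp: 5K 2O; the dry ground: 0K 1O)
3. 2 knights and 1 ogre → the dry ground.  (the marsh camp: 3K 1O; the dry ground: 2K 2O)
4. 1 ogre ← the marsh camp.  (the marsh camp: 3K 2O; the dry ground: 2K 1O)
5. 1 knight and 2 ogres → the dry ground.  (the marsh camp: 2K 0O; the dry ground: 3K 3O)
6. 1 ogre ← the marsh camp.  (the marsh camp: 2K 1O; the dry ground: 3K 2O)
7. 2 knights and 1 ogre → the dry ground.  (the marsh camp: 0K 0O; the dry ground: 5K 3O)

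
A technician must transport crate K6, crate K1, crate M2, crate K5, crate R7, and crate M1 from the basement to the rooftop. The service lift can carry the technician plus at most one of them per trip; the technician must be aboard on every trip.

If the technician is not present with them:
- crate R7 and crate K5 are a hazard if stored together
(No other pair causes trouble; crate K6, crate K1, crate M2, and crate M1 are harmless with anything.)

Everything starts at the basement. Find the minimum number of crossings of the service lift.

Counting alone: the technician can take at most 1 across per trip to the rooftop, so moving all 6 needs at least 6 loaded trips out, with a return between consecutive ones — at least 11 crossings.
The plan below uses exactly 11 crossings, so it is optimal:
1. Technician goes to the rooftop with crate K5.
2. Technician goes back to the basement alone.
3. Technician goes to the rooftop with crate K6.
4. Technician goes back to the basement alone.
5. Technician goes to the rooftop with crate K1.
6. Technician goes back to the basement alone.
7. Technician goes to the rooftop with crate M2.
8. Technician goes back to the basement alone.
9. Technician goes to the rooftop with crate M1.
10. Technician goes back to the basement alone.
11. Technician goes to the rooftop with crate R7.

11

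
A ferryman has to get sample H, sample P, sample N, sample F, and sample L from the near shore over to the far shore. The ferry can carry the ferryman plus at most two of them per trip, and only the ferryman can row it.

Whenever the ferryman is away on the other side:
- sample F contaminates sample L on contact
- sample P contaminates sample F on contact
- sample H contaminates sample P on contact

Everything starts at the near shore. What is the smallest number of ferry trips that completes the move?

Counting alone: the ferryman can take at most 2 across per trip to the far shore, so moving all 5 needs at least 3 loaded trips out, with a return between consecutive ones — at least 5 crossings.
The plan below uses exactly 5 crossings, so it is optimal:
1. Ferryman goes to the far shore with sample F and sample H.  [the near shore: sample L, sample N, sample P | the far shore: sample F, sample H]
2. Ferryman goes back to the near shore alone.  [the near shore: sample L, sample N, sample P | the far shore: sample F, sample H]
3. Ferryman goes to the far shore with sample N.  [the near shore: sample L, sample P | the far shore: sample F, sample H, sample N]
4. Ferryman goes back to the near shore alone.  [the near shore: sample L, sample P | the far shore: sample F, sample H, sample N]
5. Ferryman goes to the far shore with sample L and sample P.  [the near shore: — | the far shore: sample F, sample H, sample L, sample N, sample P]

5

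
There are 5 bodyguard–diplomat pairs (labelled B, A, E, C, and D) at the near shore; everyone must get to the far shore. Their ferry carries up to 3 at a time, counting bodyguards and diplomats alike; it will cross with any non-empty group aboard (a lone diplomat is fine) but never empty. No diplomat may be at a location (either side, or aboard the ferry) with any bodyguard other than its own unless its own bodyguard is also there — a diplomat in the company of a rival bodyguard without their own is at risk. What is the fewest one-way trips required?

11

Counting alone: each trip to the far shore takes at most 3 across and each return brings at least 1 back, so after t trips out (and t−1 returns) at most 3t − (t−1) of the 10 are across; that first reaches 10 at t = 5, so at least 9 crossings are needed.
The safety rule pushes this higher. Following every safe sequence of crossings, the most of the 10 that can be at the far shore as the ferry arrives there on crossing 9 is 9 — never all 10.
So no plan with fewer than 11 crossings exists, and this one achieves 11:
1. bodyguard B and diplomat B cross → the far shore.
2. bodyguard B crosses ← the near shore.
3. diplomat A, diplomat C, and diplomat E cross → the far shore.
4. diplomat B crosses ← the near shore.
5. bodyguard A, bodyguard C, and bodyguard E cross → the far shore.
6. bodyguard A and diplomat A cross ← the near shore.
7. bodyguard A, bodyguard B, and bodyguard D cross → the far shore.
8. diplomat E crosses ← the near shore.
9. diplomat A and diplomat B cross → the far shore.
10. diplomat B crosses ← the near shore.
11. diplomat B, diplomat D, and diplomat E cross → the far shore.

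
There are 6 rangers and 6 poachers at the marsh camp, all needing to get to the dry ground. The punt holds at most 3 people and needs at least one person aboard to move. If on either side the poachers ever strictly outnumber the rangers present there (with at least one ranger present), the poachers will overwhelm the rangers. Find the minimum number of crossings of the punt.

Following every safe sequence of crossings from the start, the most of the 12 that can be at the dry ground as the punt arrives there on crossings 1, 3, 5 is 3, 5, 6 respectively; the best ever achieved is 6 of 12.
From crossing 7 on, no configuration arises that was not already reachable earlier: only 17 distinct safe configurations (who is on which side, and where the punt is) can ever be reached, none of them has everyone across, and every continuation just revisits them. They are: 0 rangers + 0 poachers across (punt back at the start); 0 rangers + 1 poacher across (punt there); 0 rangers + 1 poacher across (punt back at the start); 0 rangers + 2 poachers across (punt there); 0 rangers + 2 poachers across (punt back at the start); 0 rangers + 3 poachers across (punt there); 0 rangers + 3 poachers across (punt back at the start); 0 rangers + 4 poachers across (punt there); 0 rangers + 4 poachers across (punt back at the start); 0 rangers + 5 poachers across (punt there); 0 rangers + 5 poachers across (punt back at the start); 0 rangers + 6 poachers across (punt there); 1 ranger + 1 poacher across (punt there); 1 ranger + 1 poacher across (punt back at the start); 2 rangers + 2 poachers across (punt there); 2 rangers + 2 poachers across (punt back at the start); 3 rangers + 3 poachers across (punt there). So no valid plan exists.

impossible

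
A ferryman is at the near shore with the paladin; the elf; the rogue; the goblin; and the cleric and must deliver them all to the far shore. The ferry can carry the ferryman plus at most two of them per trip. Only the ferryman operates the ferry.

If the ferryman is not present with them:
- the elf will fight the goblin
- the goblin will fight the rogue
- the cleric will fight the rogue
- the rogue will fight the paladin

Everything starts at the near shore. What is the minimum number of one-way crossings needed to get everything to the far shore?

Counting alone: the ferryman can take at most 2 across per trip to the far shore, so moving all 5 needs at least 3 loaded trips out, with a return between consecutive ones — at least 5 crossings.
The plan below uses exactly 5 crossings, so it is optimal:
1. Ferryman goes to the far shore with the elf and the rogue.
2. Ferryman goes back to the near shore alone.
3. Ferryman goes to the far shore with the cleric and the paladin.
4. Ferryman goes back to the near shore with the rogue.
5. Ferryman goes to the far shore with the goblin and the rogue.

5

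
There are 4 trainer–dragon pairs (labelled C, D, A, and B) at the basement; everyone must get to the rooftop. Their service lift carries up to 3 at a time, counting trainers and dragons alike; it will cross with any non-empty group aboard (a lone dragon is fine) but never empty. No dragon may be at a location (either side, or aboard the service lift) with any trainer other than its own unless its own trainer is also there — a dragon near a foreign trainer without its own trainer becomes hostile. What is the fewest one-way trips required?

9

Counting alone: each trip to the rooftop takes at most 3 across and each return brings at least 1 back, so after t trips out (and t−1 returns) at most 3t − (t−1) of the 8 are across; that first reaches 8 at t = 4, so at least 7 crossings are needed.
The safety rule pushes this higher. Following every safe sequence of crossings, the most of the 8 that can be at the rooftop as the service lift arrives there on crossing 7 is 7 — never all 8.
So no plan with fewer than 9 crossings exists, and this one achieves 9:
1. dragon C and trainer C cross → the rooftop.
2. trainer C crosses ← the basement.
3. dragon D, trainer C, and trainer D cross → the rooftop.
4. dragon C and trainer C cross ← the basement.
5. trainer A, trainer B, and trainer C cross → the rooftop.
6. dragon D crosses ← the basement.
7. dragon C and dragon D cross → the rooftop.
8. dragon C crosses ← the basement.
9. dragon A, dragon B, and dragon C cross → the rooftop.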